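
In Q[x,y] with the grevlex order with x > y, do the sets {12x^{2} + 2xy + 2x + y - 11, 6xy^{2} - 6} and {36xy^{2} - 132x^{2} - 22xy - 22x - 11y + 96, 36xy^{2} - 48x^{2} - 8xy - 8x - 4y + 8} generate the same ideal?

Two ideals are equal iff their reduced Gröbner bases coincide (the reduced basis is unique for a fixed ordering).
Buchberger on the first generating set:
f_1 = 12x^{2} + 2xy + 2x + y - 11, LT = x^{2}.
f_2 = 6xy^{2} - 6, LT = xy^{2}.

S(f_1,f_2): lcm = x^{2}y^{2}. S = \tfrac{1}{6}xy^{3} + \tfrac{1}{6}xy^{2} + \tfrac{1}{12}y^{3} - \tfrac{11}{12}y^{2} + x.
  leading term xy^{3}: subtract (\tfrac{1}{36}y)·f_2 from \tfrac{1}{6}xy^{3} + \tfrac{1}{6}xy^{2} + \tfrac{1}{12}y^{3} - \tfrac{11}{12}y^{2} + x → \tfrac{1}{6}xy^{2} + \tfrac{1}{12}y^{3} - \tfrac{11}{12}y^{2} + x + \tfrac{1}{6}y
  leading term xy^{2}: subtract (\tfrac{1}{36})·f_2 from \tfrac{1}{6}xy^{2} + \tfrac{1}{12}y^{3} - \tfrac{11}{12}y^{2} + x + \tfrac{1}{6}y → \tfrac{1}{12}y^{3} - \tfrac{11}{12}y^{2} + x + \tfrac{1}{6}y + \tfrac{1}{6}
  leading term y^{3}: no divisor's leading term divides it; move \tfrac{1}{12}y^{3} to the remainder.
  leading term y^{2}: no divisor's leading term divides it; move -\tfrac{11}{12}y^{2} to the remainder.
  leading term x: no divisor's leading term divides it; move x to the remainder.
  leading term y: no divisor's leading term divides it; move \tfrac{1}{6}y to the remainder.
  leading term 1: no divisor's leading term divides it; move \tfrac{1}{6} to the remainder.
  remainder \tfrac{1}{12}y^{3} - \tfrac{11}{12}y^{2} + x + \tfrac{1}{6}y + \tfrac{1}{6} ≠ 0; add g_3 = \tfrac{1}{12}y^{3} - \tfrac{11}{12}y^{2} + x + \tfrac{1}{6}y + \tfrac{1}{6} to the basis.

The other S-polynomials (S(f_1,g_3), S(f_2,g_3)) all reduce to 0 modulo the current basis, so we have a Gröbner basis.
Inter-reduce: drop elements whose leading term is divisible by another's, tail-reduce, and make monic.
Reduced Gröbner basis: {xy^{2} - 1, y^{3} - 11y^{2} + 12x + 2y + 2, x^{2} + \tfrac{1}{6}xy + \tfrac{1}{6}x + \tfrac{1}{12}y - \tfrac{11}{12}}.

Buchberger on the second generating set:
h_1 = 36xy^{2} - 132x^{2} - 22xy - 22x - 11y + 96, LT = xy^{2}.
h_2 = 36xy^{2} - 48x^{2} - 8xy - 8x - 4y + 8, LT = xy^{2}.

S(h_1,h_2): lcm = xy^{2}. S = -\tfrac{7}{3}x^{2} - \tfrac{7}{18}xy - \tfrac{7}{18}x - \tfrac{7}{36}y + \tfrac{22}{9}.
  leading term x^{2}: no divisor's leading term divides it; move -\tfrac{7}{3}x^{2} to the remainder.
  leading term xy: no divisor's leading term divides it; move -\tfrac{7}{18}xy to the remainder.
  leading term x: no divisor's leading term divides it; move -\tfrac{7}{18}x to the remainder.
  leading term y: no divisor's leading term divides it; move -\tfrac{7}{36}y to the remainder.
  leading term 1: no divisor's leading term divides it; move \tfrac{22}{9} to the remainder.
  remainder -\tfrac{7}{3}x^{2} - \tfrac{7}{18}xy - \tfrac{7}{18}x - \tfrac{7}{36}y + \tfrac{22}{9} ≠ 0; add k_3 = -\tfrac{7}{3}x^{2} - \tfrac{7}{18}xy - \tfrac{7}{18}x - \tfrac{7}{36}y + \tfrac{22}{9} to the basis.

S(h_1,k_3): lcm = x^{2}y^{2}. S = -\tfrac{1}{6}xy^{3} - \tfrac{11}{3}x^{3} - \tfrac{11}{18}x^{2}y - \tfrac{1}{6}xy^{2} - \tfrac{1}{12}y^{3} - \tfrac{11}{18}x^{2} - \tfrac{11}{36}xy + \tfrac{22}{21}y^{2} + \tfrac{8}{3}x.
  leading term xy^{3}: subtract (-\tfrac{1}{216}y)·h_1 from -\tfrac{1}{6}xy^{3} - \tfrac{11}{3}x^{3} - \tfrac{11}{18}x^{2}y - \tfrac{1}{6}xy^{2} - \tfrac{1}{12}y^{3} - \tfrac{11}{18}x^{2} - \tfrac{11}{36}xy + \tfrac{22}{21}y^{2} + \tfrac{8}{3}x → -\tfrac{11}{3}x^{3} - \tfrac{11}{9}x^{2}y - \tfrac{29}{108}xy^{2} - \tfrac{1}{12}y^{3} - \tfrac{11}{18}x^{2} - \tfrac{11}{27}xy + \tfrac{1507}{1512}y^{2} + \tfrac{8}{3}x + \tfrac{4}{9}y
  leading term x^{3}: subtract (\tfrac{11}{7}x)·k_3 from -\tfrac{11}{3}x^{3} - \tfrac{11}{9}x^{2}y - \tfrac{29}{108}xy^{2} - \tfrac{1}{12}y^{3} - \tfrac{11}{18}x^{2} - \tfrac{11}{27}xy + \tfrac{1507}{1512}y^{2} + \tfrac{8}{3}x + \tfrac{4}{9}y → -\tfrac{11}{18}x^{2}y - \tfrac{29}{108}xy^{2} - \tfrac{1}{12}y^{3} - \tfrac{11}{108}xy + \tfrac{1507}{1512}y^{2} - \tfrac{74}{63}x + \tfrac{4}{9}y
  leading term x^{2}y: subtract (\tfrac{11}{42}y)·k_3 from -\tfrac{11}{18}x^{2}y - \tfrac{29}{108}xy^{2} - \tfrac{1}{12}y^{3} - \tfrac{11}{108}xy + \tfrac{1507}{1512}y^{2} - \tfrac{74}{63}x + \tfrac{4}{9}y → -\tfrac{1}{6}xy^{2} - \tfrac{1}{12}y^{3} + \tfrac{22}{21}y^{2} - \tfrac{74}{63}x - \tfrac{37}{189}y
  leading term xy^{2}: subtract (-\tfrac{1}{216})·h_1 from -\tfrac{1}{6}xy^{2} - \tfrac{1}{12}y^{3} + \tfrac{22}{21}y^{2} - \tfrac{74}{63}x - \tfrac{37}{189}y → -\tfrac{1}{12}y^{3} - \tfrac{11}{18}x^{2} - \tfrac{11}{108}xy + \tfrac{22}{21}y^{2} - \tfrac{965}{756}x - \tfrac{373}{1512}y + \tfrac{4}{9}
  leading term y^{3}: no divisor's leading term divides it; move -\tfrac{1}{12}y^{3} to the remainder.
  leading term x^{2}: subtract (\tfrac{11}{42})·k_3 from -\tfrac{11}{18}x^{2} - \tfrac{11}{108}xy + \tfrac{22}{21}y^{2} - \tfrac{965}{756}x - \tfrac{373}{1512}y + \tfrac{4}{9} → \tfrac{22}{21}y^{2} - \tfrac{74}{63}x - \tfrac{37}{189}y - \tfrac{37}{189}
  leading term y^{2}: no divisor's leading term divides it; move \tfrac{22}{21}y^{2} to the remainder.
  leading term x: no divisor's leading term divides it; move -\tfrac{74}{63}x to the remainder.
  leading term y: no divisor's leading term divides it; move -\tfrac{37}{189}y to the remainder.
  leading term 1: no divisor's leading term divides it; move -\tfrac{37}{189} to the remainder.
  remainder -\tfrac{1}{12}y^{3} + \tfrac{22}{21}y^{2} - \tfrac{74}{63}x - \tfrac{37}{189}y - \tfrac{37}{189} ≠ 0; add k_4 = -\tfrac{1}{12}y^{3} + \tfrac{22}{21}y^{2} - \tfrac{74}{63}x - \tfrac{37}{189}y - \tfrac{37}{189} to the basis.

The other S-polynomials (S(h_2,k_3), S(h_1,k_4), S(h_2,k_4), S(k_3,k_4)) all reduce to 0 modulo the current basis, so we have a Gröbner basis.
Inter-reduce: drop elements whose leading term is divisible by another's, tail-reduce, and make monic.
Reduced Gröbner basis: {xy^{2} - \tfrac{74}{63}, y^{3} - \tfrac{88}{7}y^{2} + \tfrac{296}{21}x + \tfrac{148}{63}y + \tfrac{148}{63}, x^{2} + \tfrac{1}{6}xy + \tfrac{1}{6}x + \tfrac{1}{12}y - \tfrac{22}{21}}.

These differ, so the ideals are not equal.

No, the ideals differ.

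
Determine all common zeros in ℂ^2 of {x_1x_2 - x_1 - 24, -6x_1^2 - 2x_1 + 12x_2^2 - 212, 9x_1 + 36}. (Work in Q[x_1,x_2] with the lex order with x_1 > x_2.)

Compute a lex Gröbner basis by Buchberger's algorithm.
f_1 = x_1x_2 - x_1 - 24, LT = x_1x_2.
f_2 = -6x_1^2 - 2x_1 + 12x_2^2 - 212, LT = x_1^2.
f_3 = 9x_1 + 36, LT = x_1.

S(f_1,f_2): lcm = x_1^2x_2. S = -x_1^2 - 1/3x_1x_2 - 24x_1 + 2x_2^3 - 106/3x_2.
  leading term x_1^2: subtract (1/6)·f_2 from -x_1^2 - 1/3x_1x_2 - 24x_1 + 2x_2^3 - 106/3x_2 → -1/3x_1x_2 - 71/3x_1 + 2x_2^3 - 2x_2^2 - 106/3x_2 + 106/3
  leading term x_1x_2: subtract (-1/3)·f_1 from -1/3x_1x_2 - 71/3x_1 + 2x_2^3 - 2x_2^2 - 106/3x_2 + 106/3 → -24x_1 + 2x_2^3 - 2x_2^2 - 106/3x_2 + 82/3
  leading term x_1: subtract (-8/3)·f_3 from -24x_1 + 2x_2^3 - 2x_2^2 - 106/3x_2 + 82/3 → 2x_2^3 - 2x_2^2 - 106/3x_2 + 370/3
  leading term x_2^3: no divisor's leading term divides it; move 2x_2^3 to the remainder.
  leading term x_2^2: no divisor's leading term divides it; move -2x_2^2 to the remainder.
  leading term x_2: no divisor's leading term divides it; move -106/3x_2 to the remainder.
  leading term 1: no divisor's leading term divides it; move 370/3 to the remainder.
  remainder 2x_2^3 - 2x_2^2 - 106/3x_2 + 370/3 ≠ 0; add h_4 = 2x_2^3 - 2x_2^2 - 106/3x_2 + 370/3 to the basis.

S(f_1,f_3): lcm = x_1x_2. S = -x_1 - 4x_2 - 24.
  leading term x_1: subtract (-1/9)·f_3 from -x_1 - 4x_2 - 24 → -4x_2 - 20
  leading term x_2: no divisor's leading term divides it; move -4x_2 to the remainder.
  leading term 1: no divisor's leading term divides it; move -20 to the remainder.
  remainder -4x_2 - 20 ≠ 0; add h_5 = -4x_2 - 20 to the basis.

The other S-polynomials (S(f_2,f_3), S(f_1,h_4), S(f_2,h_4), S(f_3,h_4), S(f_1,h_5), S(f_2,h_5), S(f_3,h_5), S(h_4,h_5)) all reduce to 0 modulo the current basis, so we have a Gröbner basis.
Inter-reduce: drop elements whose leading term is divisible by another's, tail-reduce, and make monic.
Reduced Gröbner basis: {x_1 + 4, x_2 + 5}.

Elimination: the polynomial x_2 + 5 lies in the elimination ideal for x_2, so x_2 ∈ {-5}. For each such x_2, the remaining basis elements (now univariate) give the rest of the solution.
  x_2 = -5: the earlier basis element becomes x_1 + 4 = 0, giving x_1 = -4 — point (-4, -5).

{(-4, -5)}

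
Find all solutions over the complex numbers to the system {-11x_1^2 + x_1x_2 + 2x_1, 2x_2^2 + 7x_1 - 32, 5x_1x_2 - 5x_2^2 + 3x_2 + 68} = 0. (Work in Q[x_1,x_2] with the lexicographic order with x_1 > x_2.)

Compute a lex Gröbner basis by Buchberger's algorithm.
f_1 = -11x_1^2 + x_1x_2 + 2x_1, LT = x_1^2.
f_2 = 7x_1 + 2x_2^2 - 32, LT = x_1.
f_3 = 5x_1x_2 - 5x_2^2 + 3x_2 + 68, LT = x_1x_2.

S(f_1,f_2): lcm = x_1^2. S = -2/7x_1x_2^2 - 1/11x_1x_2 + 338/77x_1.
  reduce S modulo (f_1, f_2, f_3):
  remainder 4/49x_2^4 + 2/77x_2^3 - 1380/539x_2^2 - 32/77x_2 + 10816/539 ≠ 0; add h_4 = 4/49x_2^4 + 2/77x_2^3 - 1380/539x_2^2 - 32/77x_2 + 10816/539 to the basis.

S(f_1,f_3): lcm = x_1^2x_2. S = 10/11x_1x_2^2 - 43/55x_1x_2 - 68/5x_1.
  reduce S modulo (f_1, f_2, f_3, h_4):
  remainder 1296/4235x_2^3 - 444/4235x_2^2 - 20736/4235x_2 + 7104/4235 ≠ 0; add h_5 = 1296/4235x_2^3 - 444/4235x_2^2 - 20736/4235x_2 + 7104/4235 to the basis.

S(f_2,f_3): lcm = x_1x_2. S = 2/7x_2^3 + x_2^2 - 181/35x_2 - 68/5.
  reduce S modulo (f_1, f_2, f_3, h_4, h_5):
  remainder 415/378x_2^2 - 3/5x_2 - 14332/945 ≠ 0; add h_6 = 415/378x_2^2 - 3/5x_2 - 14332/945 to the basis.

S(f_3,h_4): lcm = x_1x_2^4. S = -7/22x_1x_2^3 + 345/11x_1x_2^2 + 56/11x_1x_2 - 2704/11x_1 - x_2^5 + 3/5x_2^4 + 68/5x_2^3.
  reduce S modulo (f_1, f_2, f_3, h_4, h_5, h_6):
  remainder -1492743/22825x_2 + 5970972/22825 ≠ 0; add h_7 = -1492743/22825x_2 + 5970972/22825 to the basis.

The other S-polynomials (S(f_1,h_4), S(f_2,h_4), S(f_1,h_5), S(f_2,h_5), S(f_3,h_5), S(h_4,h_5), S(f_1,h_6), S(f_2,h_6), S(f_3,h_6), S(h_4,h_6), S(h_5,h_6), S(f_1,h_7), S(f_2,h_7), S(f_3,h_7), S(h_4,h_7), S(h_5,h_7), S(h_6,h_7)) all reduce to 0 modulo the current basis, so we have a Gröbner basis.
Inter-reduce: drop elements whose leading term is divisible by another's, tail-reduce, and make monic.
Reduced Gröbner basis: {x_1, x_2 - 4}.

A lex Gröbner basis eliminates variables successively. Here x_2 - 4 depends only on x_2, with roots {4}; lifting each root through the earlier basis elements recovers the full solutions.
  x_2 = 4: the earlier basis element becomes x_1 = 0, giving x_1 = 0 — point (0, 4).
This is the nonlinear analogue of row-reducing a linear system.

{(0, 4)}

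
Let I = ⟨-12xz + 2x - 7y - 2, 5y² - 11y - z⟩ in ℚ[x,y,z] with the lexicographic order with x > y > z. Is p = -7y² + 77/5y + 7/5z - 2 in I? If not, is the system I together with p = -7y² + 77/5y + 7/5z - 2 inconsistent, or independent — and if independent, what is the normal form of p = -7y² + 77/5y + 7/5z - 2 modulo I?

Adjoining -7y² + 77/5y + 7/5z - 2 makes the ideal the whole ring: the system is inconsistent.

First compute the reduced Gröbner basis of I by Buchberger's algorithm.
f_1 = -12xz + 2x - 7y - 2, LT = xz.
f_2 = 5y² - 11y - z, LT = y².

The S-polynomials (S(f_1,f_2)) all reduce to 0 modulo the current basis, so we have a Gröbner basis.
Inter-reduce: drop elements whose leading term is divisible by another's, tail-reduce, and make monic.
Reduced Gröbner basis: {xz - ⅙x + 7/12y + ⅙, y² - 11/5y - ⅕z}.
Label its elements g_1 = xz - ⅙x + 7/12y + ⅙, g_2 = y² - 11/5y - ⅕z.

Reduce p = -7y² + 77/5y + 7/5z - 2 modulo G:
  leading term y²: subtract (-7)·g_2 from -7y² + 77/5y + 7/5z - 2 → -2
  leading term 1: no divisor's leading term divides it; move -2 to the remainder.
  normal form = -2.
The normal form is nonzero, so p ∉ I. Since p minus its normal form lies in I, I + (p) = I + (r) where r = -2; decide whether this ideal is the whole ring.
Here r = -2 is a nonzero constant, hence a unit: 1 ∈ I + (p), the Gröbner basis of I + (p) is {1}, and the enlarged system has no common solution — adjoining p is inconsistent.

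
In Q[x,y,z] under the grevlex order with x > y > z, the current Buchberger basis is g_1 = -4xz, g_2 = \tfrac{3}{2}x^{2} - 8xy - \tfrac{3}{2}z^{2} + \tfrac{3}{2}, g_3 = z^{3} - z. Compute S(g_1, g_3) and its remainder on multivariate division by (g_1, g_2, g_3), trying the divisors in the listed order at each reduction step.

S(g_1, g_3) = xz; remainder on division = 0.

lcm(LM(g_1), LM(g_3)) = xz^{3}.
S = (lcm/LT(g_1))·g_1 − (lcm/LT(g_3))·g_3 = xz.
Reduce S modulo (g_1, g_2, g_3) in that order:
  leading term xz: subtract (-\tfrac{1}{4})·g_1 from xz → 0
The remainder is 0, so this S-polynomial contributes no new basis element.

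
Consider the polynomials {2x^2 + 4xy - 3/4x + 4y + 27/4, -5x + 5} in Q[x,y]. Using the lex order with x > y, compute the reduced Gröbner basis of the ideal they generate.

f_1 = 2x^2 + 4xy - 3/4x + 4y + 27/4, LT = x^2.
f_2 = -5x + 5, LT = x.

S(f_1,f_2): lcm = x^2. S = 2xy + 5/8x + 2y + 27/8.
  reduce S modulo (f_1, f_2):
  remainder 4y + 4 ≠ 0; add g_3 = 4y + 4 to the basis.

The other S-polynomials (S(f_1,g_3), S(f_2,g_3)) all reduce to 0 modulo the current basis, so we have a Gröbner basis.
Inter-reduce: drop elements whose leading term is divisible by another's, tail-reduce, and make monic.

G = {x - 1, y + 1}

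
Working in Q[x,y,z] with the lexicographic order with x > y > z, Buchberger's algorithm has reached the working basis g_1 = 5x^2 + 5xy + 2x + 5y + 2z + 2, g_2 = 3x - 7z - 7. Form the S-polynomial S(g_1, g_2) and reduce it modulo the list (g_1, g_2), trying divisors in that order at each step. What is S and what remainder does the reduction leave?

lcm(LM(g_1), LM(g_2)) = x^2.
S = (lcm/LT(g_1))·g_1 − (lcm/LT(g_2))·g_2 = xy + 7/3xz + 41/15x + y + 2/5z + 2/5.
Reduce S modulo (g_1, g_2) in that order:
  leading term xy: subtract (1/3y)·g_2 from xy + 7/3xz + 41/15x + y + 2/5z + 2/5 → 7/3xz + 41/15x + 7/3yz + 10/3y + 2/5z + 2/5
  leading term xz: subtract (7/9z)·g_2 from 7/3xz + 41/15x + 7/3yz + 10/3y + 2/5z + 2/5 → 41/15x + 7/3yz + 10/3y + 49/9z^2 + 263/45z + 2/5
  leading term x: subtract (41/45)·g_2 from 41/15x + 7/3yz + 10/3y + 49/9z^2 + 263/45z + 2/5 → 7/3yz + 10/3y + 49/9z^2 + 110/9z + 61/9
  leading term yz: no divisor's leading term divides it; move 7/3yz to the remainder.
  leading term y: no divisor's leading term divides it; move 10/3y to the remainder.
  leading term z^2: no divisor's leading term divides it; move 49/9z^2 to the remainder.
  leading term z: no divisor's leading term divides it; move 110/9z to the remainder.
  leading term 1: no divisor's leading term divides it; move 61/9 to the remainder.
The remainder 7/3yz + 10/3y + 49/9z^2 + 110/9z + 61/9 is nonzero, so it would be added as the next basis element.

S(g_1, g_2) = xy + 7/3xz + 41/15x + y + 2/5z + 2/5; remainder on division = 7/3yz + 10/3y + 49/9z^2 + 110/9z + 61/9.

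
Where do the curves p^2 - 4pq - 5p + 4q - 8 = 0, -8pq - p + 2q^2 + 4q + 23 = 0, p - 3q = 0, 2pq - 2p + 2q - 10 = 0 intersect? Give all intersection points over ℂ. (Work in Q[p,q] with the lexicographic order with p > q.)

Compute a lex Gröbner basis by Buchberger's algorithm.
f_1 = p^2 - 4pq - 5p + 4q - 8, LT = p^2.
f_2 = -8pq - p + 2q^2 + 4q + 23, LT = pq.
f_3 = p - 3q, LT = p.
f_4 = 2pq - 2p + 2q - 10, LT = pq.

S(f_1,f_2): lcm = p^2q. S = -1/8p^2 - 15/4pq^2 - 9/2pq + 23/8p + 4q^2 - 8q.
  leading term p^2: subtract (-1/8)·f_1 from -1/8p^2 - 15/4pq^2 - 9/2pq + 23/8p + 4q^2 - 8q → -15/4pq^2 - 5pq + 9/4p + 4q^2 - 15/2q - 1
  leading term pq^2: subtract (15/32q)·f_2 from -15/4pq^2 - 5pq + 9/4p + 4q^2 - 15/2q - 1 → -145/32pq + 9/4p - 15/16q^3 + 17/8q^2 - 585/32q - 1
  leading term pq: subtract (145/256)·f_2 from -145/32pq + 9/4p - 15/16q^3 + 17/8q^2 - 585/32q - 1 → 721/256p - 15/16q^3 + 127/128q^2 - 1315/64q - 3591/256
  leading term p: subtract (721/256)·f_3 from 721/256p - 15/16q^3 + 127/128q^2 - 1315/64q - 3591/256 → -15/16q^3 + 127/128q^2 - 3097/256q - 3591/256
  leading term q^3: no divisor's leading term divides it; move -15/16q^3 to the remainder.
  leading term q^2: no divisor's leading term divides it; move 127/128q^2 to the remainder.
  leading term q: no divisor's leading term divides it; move -3097/256q to the remainder.
  leading term 1: no divisor's leading term divides it; move -3591/256 to the remainder.
  remainder -15/16q^3 + 127/128q^2 - 3097/256q - 3591/256 ≠ 0; add h_5 = -15/16q^3 + 127/128q^2 - 3097/256q - 3591/256 to the basis.

S(f_1,f_3): lcm = p^2. S = -pq - 5p + 4q - 8.
  leading term pq: subtract (1/8)·f_2 from -pq - 5p + 4q - 8 → -39/8p - 1/4q^2 + 7/2q - 87/8
  leading term p: subtract (-39/8)·f_3 from -39/8p - 1/4q^2 + 7/2q - 87/8 → -1/4q^2 - 89/8q - 87/8
  leading term q^2: no divisor's leading term divides it; move -1/4q^2 to the remainder.
  leading term q: no divisor's leading term divides it; move -89/8q to the remainder.
  leading term 1: no divisor's leading term divides it; move -87/8 to the remainder.
  remainder -1/4q^2 - 89/8q - 87/8 ≠ 0; add h_6 = -1/4q^2 - 89/8q - 87/8 to the basis.

S(f_1,f_4): lcm = p^2q. S = p^2 - 4pq^2 - 6pq + 5p + 4q^2 - 8q.
  leading term p^2: subtract (1)·f_1 from p^2 - 4pq^2 - 6pq + 5p + 4q^2 - 8q → -4pq^2 - 2pq + 10p + 4q^2 - 12q + 8
  leading term pq^2: subtract (1/2q)·f_2 from -4pq^2 - 2pq + 10p + 4q^2 - 12q + 8 → -3/2pq + 10p - q^3 + 2q^2 - 47/2q + 8
  leading term pq: subtract (3/16)·f_2 from -3/2pq + 10p - q^3 + 2q^2 - 47/2q + 8 → 163/16p - q^3 + 13/8q^2 - 97/4q + 59/16
  leading term p: subtract (163/16)·f_3 from 163/16p - q^3 + 13/8q^2 - 97/4q + 59/16 → -q^3 + 13/8q^2 + 101/16q + 59/16
  leading term q^3: subtract (16/15)·h_5 from -q^3 + 13/8q^2 + 101/16q + 59/16 → 17/30q^2 + 1153/60q + 373/20
  leading term q^2: subtract (-34/15)·h_6 from 17/30q^2 + 1153/60q + 373/20 → -6q - 6
  leading term q: no divisor's leading term divides it; move -6q to the remainder.
  leading term 1: no divisor's leading term divides it; move -6 to the remainder.
  remainder -6q - 6 ≠ 0; add h_7 = -6q - 6 to the basis.

The other S-polynomials (S(f_2,f_3), S(f_2,f_4), S(f_3,f_4), S(f_1,h_5), S(f_2,h_5), S(f_3,h_5), S(f_4,h_5), S(f_1,h_6), S(f_2,h_6), S(f_3,h_6), S(f_4,h_6), S(h_5,h_6), S(f_1,h_7), S(f_2,h_7), S(f_3,h_7), S(f_4,h_7), S(h_5,h_7), S(h_6,h_7)) all reduce to 0 modulo the current basis, so we have a Gröbner basis.
Inter-reduce: drop elements whose leading term is divisible by another's, tail-reduce, and make monic.
Reduced Gröbner basis: {p + 3, q + 1}.

Since the basis is lex-ordered, q + 1 is univariate in q. Its roots are {-1}. Back-substituting each root into the other basis elements fixes the other coordinates.
  q = -1: the earlier basis element becomes p + 3 = 0, giving p = -3 — point (-3, -1).
Substituting each solution back into the original system confirms all equations vanish.

{(-3, -1)}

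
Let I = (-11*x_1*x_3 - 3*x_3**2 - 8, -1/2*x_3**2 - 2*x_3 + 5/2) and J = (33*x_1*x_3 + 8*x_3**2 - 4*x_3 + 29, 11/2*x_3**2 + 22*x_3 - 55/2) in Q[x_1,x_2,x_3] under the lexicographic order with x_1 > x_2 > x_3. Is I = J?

Equality of ideals is decidable: compute both reduced Gröbner bases (unique for the ordering) and check whether they agree.
Buchberger on the first generating set:
f_1 = -11*x_1*x_3 - 3*x_3**2 - 8, LT = x_1*x_3.
f_2 = -1/2*x_3**2 - 2*x_3 + 5/2, LT = x_3**2.

S(f_1,f_2): lcm = x_1*x_3**2. S = -4*x_1*x_3 + 5*x_1 + 3/11*x_3**3 + 8/11*x_3.
  leading term x_1*x_3: subtract (4/11)·f_1 from -4*x_1*x_3 + 5*x_1 + 3/11*x_3**3 + 8/11*x_3 → 5*x_1 + 3/11*x_3**3 + 12/11*x_3**2 + 8/11*x_3 + 32/11
  leading term x_1: no divisor's leading term divides it; move 5*x_1 to the remainder.
  leading term x_3**3: subtract (-6/11*x_3)·f_2 from 3/11*x_3**3 + 12/11*x_3**2 + 8/11*x_3 + 32/11 → 23/11*x_3 + 32/11
  leading term x_3: no divisor's leading term divides it; move 23/11*x_3 to the remainder.
  leading term 1: no divisor's leading term divides it; move 32/11 to the remainder.
  remainder 5*x_1 + 23/11*x_3 + 32/11 ≠ 0; add g_3 = 5*x_1 + 23/11*x_3 + 32/11 to the basis.

S(f_1,g_3): lcm = x_1*x_3. S = -8/55*x_3**2 - 32/55*x_3 + 8/11.
  leading term x_3**2: subtract (16/55)·f_2 from -8/55*x_3**2 - 32/55*x_3 + 8/11 → 0
  remainder 0.

S(f_2,g_3): leading monomials are coprime, so the S-polynomial reduces to 0 (Buchberger's first criterion).
Every S-polynomial of the final basis reduces to 0, so we have a Gröbner basis.
Inter-reduce: drop elements whose leading term is divisible by another's, tail-reduce, and make monic.
Reduced Gröbner basis: {x_1 + 23/55*x_3 + 32/55, x_3**2 + 4*x_3 - 5}.

Buchberger on the second generating set:
h_1 = 33*x_1*x_3 + 8*x_3**2 - 4*x_3 + 29, LT = x_1*x_3.
h_2 = 11/2*x_3**2 + 22*x_3 - 55/2, LT = x_3**2.

S(h_1,h_2): lcm = x_1*x_3**2. S = -4*x_1*x_3 + 5*x_1 + 8/33*x_3**3 - 4/33*x_3**2 + 29/33*x_3.
  leading term x_1*x_3: subtract (-4/33)·h_1 from -4*x_1*x_3 + 5*x_1 + 8/33*x_3**3 - 4/33*x_3**2 + 29/33*x_3 → 5*x_1 + 8/33*x_3**3 + 28/33*x_3**2 + 13/33*x_3 + 116/33
  leading term x_1: no divisor's leading term divides it; move 5*x_1 to the remainder.
  leading term x_3**3: subtract (16/363*x_3)·h_2 from 8/33*x_3**3 + 28/33*x_3**2 + 13/33*x_3 + 116/33 → -4/33*x_3**2 + 53/33*x_3 + 116/33
  leading term x_3**2: subtract (-8/363)·h_2 from -4/33*x_3**2 + 53/33*x_3 + 116/33 → 23/11*x_3 + 32/11
  leading term x_3: no divisor's leading term divides it; move 23/11*x_3 to the remainder.
  leading term 1: no divisor's leading term divides it; move 32/11 to the remainder.
  remainder 5*x_1 + 23/11*x_3 + 32/11 ≠ 0; add k_3 = 5*x_1 + 23/11*x_3 + 32/11 to the basis.

S(h_1,k_3): lcm = x_1*x_3. S = -29/165*x_3**2 - 116/165*x_3 + 29/33.
  leading term x_3**2: subtract (-58/1815)·h_2 from -29/165*x_3**2 - 116/165*x_3 + 29/33 → 0
  remainder 0.

S(h_2,k_3): leading monomials are coprime, so the S-polynomial reduces to 0 (Buchberger's first criterion).
Every S-polynomial of the final basis reduces to 0, so we have a Gröbner basis.
Inter-reduce: drop elements whose leading term is divisible by another's, tail-reduce, and make monic.
Reduced Gröbner basis: {x_1 + 23/55*x_3 + 32/55, x_3**2 + 4*x_3 - 5}.

These coincide, so the ideals are equal.

Yes, the ideals are equal.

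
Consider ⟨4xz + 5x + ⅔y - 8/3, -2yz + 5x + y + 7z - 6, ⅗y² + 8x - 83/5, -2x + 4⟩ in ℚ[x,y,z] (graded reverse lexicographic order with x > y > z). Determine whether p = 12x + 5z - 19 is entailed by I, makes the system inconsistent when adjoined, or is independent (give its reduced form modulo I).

12x + 5z - 19 lies in I (it reduces to 0).

First compute the reduced Gröbner basis of I by Buchberger's algorithm.
f_1 = 4xz + 5x + ⅔y - 8/3, LT = xz.
f_2 = -2yz + 5x + y + 7z - 6, LT = yz.
f_3 = ⅗y² + 8x - 83/5, LT = y².
f_4 = -2x + 4, LT = x.

S(f_1,f_2): lcm = xyz. S = 5/2x² + 7/4xy + ⅙y² + 7/2xz - 3x - ⅔y.
  reduce S modulo (f_1, f_2, f_3, f_4):
  remainder 9/4y - 9/4 ≠ 0; add h_5 = 9/4y - 9/4 to the basis.

S(f_1,f_4): lcm = xz. S = 5/4x + ⅙y + 2z - ⅔.
  reduce S modulo (f_1, f_2, f_3, f_4, h_5):
  remainder 2z + 2 ≠ 0; add h_6 = 2z + 2 to the basis.

The other S-polynomials (S(f_1,f_3), S(f_2,f_3), S(f_2,f_4), S(f_3,f_4), S(f_1,h_5), S(f_2,h_5), S(f_3,h_5), S(f_4,h_5), S(f_1,h_6), S(f_2,h_6), S(f_3,h_6), S(f_4,h_6), S(h_5,h_6)) all reduce to 0 modulo the current basis, so we have a Gröbner basis.
Inter-reduce: drop elements whose leading term is divisible by another's, tail-reduce, and make monic.
Reduced Gröbner basis: {x - 2, y - 1, z + 1}.
Label its elements g_1 = x - 2, g_2 = y - 1, g_3 = z + 1.

Reduce p = 12x + 5z - 19 modulo G:
  leading term x: subtract (12)·g_1 from 12x + 5z - 19 → 5z + 5
  leading term z: subtract (5)·g_3 from 5z + 5 → 0
  normal form = 0.
Since the normal form is 0, p ∈ I.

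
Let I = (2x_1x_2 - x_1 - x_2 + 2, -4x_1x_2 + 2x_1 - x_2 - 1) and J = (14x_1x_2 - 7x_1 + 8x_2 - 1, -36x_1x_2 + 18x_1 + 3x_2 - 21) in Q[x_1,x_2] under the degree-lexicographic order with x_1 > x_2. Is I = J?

Yes, the ideals are equal.

Two ideals are equal iff their reduced Gröbner bases coincide (the reduced basis is unique for a fixed ordering).
Buchberger on the first generating set:
f_1 = 2x_1x_2 - x_1 - x_2 + 2, LT = x_1x_2.
f_2 = -4x_1x_2 + 2x_1 - x_2 - 1, LT = x_1x_2.

S(f_1,f_2): lcm = x_1x_2. S = -3/4x_2 + 3/4.
  leading term x_2: no divisor's leading term divides it; move -3/4x_2 to the remainder.
  leading term 1: no divisor's leading term divides it; move 3/4 to the remainder.
  remainder -3/4x_2 + 3/4 ≠ 0; add g_3 = -3/4x_2 + 3/4 to the basis.

S(f_1,g_3): lcm = x_1x_2. S = 1/2x_1 - 1/2x_2 + 1.
  leading term x_1: no divisor's leading term divides it; move 1/2x_1 to the remainder.
  leading term x_2: subtract (2/3)·g_3 from -1/2x_2 + 1 → 1/2
  leading term 1: no divisor's leading term divides it; move 1/2 to the remainder.
  remainder 1/2x_1 + 1/2 ≠ 0; add g_4 = 1/2x_1 + 1/2 to the basis.

S(f_2,g_3): lcm = x_1x_2. S = 1/2x_1 + 1/4x_2 + 1/4.
  leading term x_1: subtract (1)·g_4 from 1/2x_1 + 1/4x_2 + 1/4 → 1/4x_2 - 1/4
  leading term x_2: subtract (-1/3)·g_3 from 1/4x_2 - 1/4 → 0
  remainder 0.

S(f_1,g_4): lcm = x_1x_2. S = -1/2x_1 - 3/2x_2 + 1.
  leading term x_1: subtract (-1)·g_4 from -1/2x_1 - 3/2x_2 + 1 → -3/2x_2 + 3/2
  leading term x_2: subtract (2)·g_3 from -3/2x_2 + 3/2 → 0
  remainder 0.

S(f_2,g_4): lcm = x_1x_2. S = -1/2x_1 - 3/4x_2 + 1/4.
  leading term x_1: subtract (-1)·g_4 from -1/2x_1 - 3/4x_2 + 1/4 → -3/4x_2 + 3/4
  leading term x_2: subtract (1)·g_3 from -3/4x_2 + 3/4 → 0
  remainder 0.

S(g_3,g_4): leading monomials are coprime, so the S-polynomial reduces to 0 (Buchberger's first criterion).
Every S-polynomial of the final basis reduces to 0, so we have a Gröbner basis.
Inter-reduce: drop elements whose leading term is divisible by another's, tail-reduce, and make monic.
Reduced Gröbner basis: {x_1 + 1, x_2 - 1}.

Buchberger on the second generating set:
h_1 = 14x_1x_2 - 7x_1 + 8x_2 - 1, LT = x_1x_2.
h_2 = -36x_1x_2 + 18x_1 + 3x_2 - 21, LT = x_1x_2.

S(h_1,h_2): lcm = x_1x_2. S = 55/84x_2 - 55/84.
  leading term x_2: no divisor's leading term divides it; move 55/84x_2 to the remainder.
  leading term 1: no divisor's leading term divides it; move -55/84 to the remainder.
  remainder 55/84x_2 - 55/84 ≠ 0; add k_3 = 55/84x_2 - 55/84 to the basis.

S(h_1,k_3): lcm = x_1x_2. S = 1/2x_1 + 4/7x_2 - 1/14.
  leading term x_1: no divisor's leading term divides it; move 1/2x_1 to the remainder.
  leading term x_2: subtract (48/55)·k_3 from 4/7x_2 - 1/14 → 1/2
  leading term 1: no divisor's leading term divides it; move 1/2 to the remainder.
  remainder 1/2x_1 + 1/2 ≠ 0; add k_4 = 1/2x_1 + 1/2 to the basis.

S(h_2,k_3): lcm = x_1x_2. S = 1/2x_1 - 1/12x_2 + 7/12.
  leading term x_1: subtract (1)·k_4 from 1/2x_1 - 1/12x_2 + 7/12 → -1/12x_2 + 1/12
  leading term x_2: subtract (-7/55)·k_3 from -1/12x_2 + 1/12 → 0
  remainder 0.

S(h_1,k_4): lcm = x_1x_2. S = -1/2x_1 - 3/7x_2 - 1/14.
  leading term x_1: subtract (-1)·k_4 from -1/2x_1 - 3/7x_2 - 1/14 → -3/7x_2 + 3/7
  leading term x_2: subtract (-36/55)·k_3 from -3/7x_2 + 3/7 → 0
  remainder 0.

S(h_2,k_4): lcm = x_1x_2. S = -1/2x_1 - 13/12x_2 + 7/12.
  leading term x_1: subtract (-1)·k_4 from -1/2x_1 - 13/12x_2 + 7/12 → -13/12x_2 + 13/12
  leading term x_2: subtract (-91/55)·k_3 from -13/12x_2 + 13/12 → 0
  remainder 0.

S(k_3,k_4): leading monomials are coprime, so the S-polynomial reduces to 0 (Buchberger's first criterion).
Every S-polynomial of the final basis reduces to 0, so we have a Gröbner basis.
Inter-reduce: drop elements whose leading term is divisible by another's, tail-reduce, and make monic.
Reduced Gröbner basis: {x_1 + 1, x_2 - 1}.

The two bases agree; hence the ideals are identical.
The choice of monomial ordering does not affect the verdict — as long as both bases are computed under the same ordering, their equality decides ideal equality.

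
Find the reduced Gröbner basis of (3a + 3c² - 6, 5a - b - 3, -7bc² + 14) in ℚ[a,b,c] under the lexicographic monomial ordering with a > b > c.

G = {a + c² - 2, b + 5c² - 7, c⁴ - 7/5c² + ⅖}

f_1 = 3a + 3c² - 6, LT = a.
f_2 = 5a - b - 3, LT = a.
f_3 = -7bc² + 14, LT = bc².

S(f_1,f_2): lcm = a. S = ⅕b + c² - 7/5.
  leading term b: no divisor's leading term divides it; move ⅕b to the remainder.
  leading term c²: no divisor's leading term divides it; move c² to the remainder.
  leading term 1: no divisor's leading term divides it; move -7/5 to the remainder.
  remainder ⅕b + c² - 7/5 ≠ 0; add g_4 = ⅕b + c² - 7/5 to the basis.

S(f_3,g_4): lcm = bc². S = -5c⁴ + 7c² - 2.
  leading term c⁴: no divisor's leading term divides it; move -5c⁴ to the remainder.
  leading term c²: no divisor's leading term divides it; move 7c² to the remainder.
  leading term 1: no divisor's leading term divides it; move -2 to the remainder.
  remainder -5c⁴ + 7c² - 2 ≠ 0; add g_5 = -5c⁴ + 7c² - 2 to the basis.

The other S-polynomials (S(f_1,f_3), S(f_2,f_3), S(f_1,g_4), S(f_2,g_4), S(f_1,g_5), S(f_2,g_5), S(f_3,g_5), S(g_4,g_5)) all reduce to 0 modulo the current basis, so we have a Gröbner basis.
Inter-reduce: drop elements whose leading term is divisible by another's, tail-reduce, and make monic.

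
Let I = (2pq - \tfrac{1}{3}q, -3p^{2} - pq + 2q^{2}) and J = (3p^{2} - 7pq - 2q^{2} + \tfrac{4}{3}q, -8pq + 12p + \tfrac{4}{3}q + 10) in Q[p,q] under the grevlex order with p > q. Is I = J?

No, the ideals differ.

For a fixed monomial order, each ideal has a unique reduced Gröbner basis; comparing bases decides equality.
Buchberger on the first generating set:
f_1 = 2pq - \tfrac{1}{3}q, LT = pq.
f_2 = -3p^{2} - pq + 2q^{2}, LT = p^{2}.

S(f_1,f_2): lcm = p^{2}q. S = -\tfrac{1}{3}pq^{2} + \tfrac{2}{3}q^{3} - \tfrac{1}{6}pq.
  leading term pq^{2}: subtract (-\tfrac{1}{6}q)·f_1 from -\tfrac{1}{3}pq^{2} + \tfrac{2}{3}q^{3} - \tfrac{1}{6}pq → \tfrac{2}{3}q^{3} - \tfrac{1}{6}pq - \tfrac{1}{18}q^{2}
  leading term q^{3}: no divisor's leading term divides it; move \tfrac{2}{3}q^{3} to the remainder.
  leading term pq: subtract (-\tfrac{1}{12})·f_1 from -\tfrac{1}{6}pq - \tfrac{1}{18}q^{2} → -\tfrac{1}{18}q^{2} - \tfrac{1}{36}q
  leading term q^{2}: no divisor's leading term divides it; move -\tfrac{1}{18}q^{2} to the remainder.
  leading term q: no divisor's leading term divides it; move -\tfrac{1}{36}q to the remainder.
  remainder \tfrac{2}{3}q^{3} - \tfrac{1}{18}q^{2} - \tfrac{1}{36}q ≠ 0; add g_3 = \tfrac{2}{3}q^{3} - \tfrac{1}{18}q^{2} - \tfrac{1}{36}q to the basis.

The other S-polynomials (S(f_1,g_3), S(f_2,g_3)) all reduce to 0 modulo the current basis, so we have a Gröbner basis.
Inter-reduce: drop elements whose leading term is divisible by another's, tail-reduce, and make monic.
Reduced Gröbner basis: {q^{3} - \tfrac{1}{12}q^{2} - \tfrac{1}{24}q, p^{2} - \tfrac{2}{3}q^{2} + \tfrac{1}{18}q, pq - \tfrac{1}{6}q}.

Buchberger on the second generating set:
h_1 = 3p^{2} - 7pq - 2q^{2} + \tfrac{4}{3}q, LT = p^{2}.
h_2 = -8pq + 12p + \tfrac{4}{3}q + 10, LT = pq.

S(h_1,h_2): lcm = p^{2}q. S = -\tfrac{7}{3}pq^{2} - \tfrac{2}{3}q^{3} + \tfrac{3}{2}p^{2} + \tfrac{1}{6}pq + \tfrac{4}{9}q^{2} + \tfrac{5}{4}p.
  leading term pq^{2}: subtract (\tfrac{7}{24}q)·h_2 from -\tfrac{7}{3}pq^{2} - \tfrac{2}{3}q^{3} + \tfrac{3}{2}p^{2} + \tfrac{1}{6}pq + \tfrac{4}{9}q^{2} + \tfrac{5}{4}p → -\tfrac{2}{3}q^{3} + \tfrac{3}{2}p^{2} - \tfrac{10}{3}pq + \tfrac{1}{18}q^{2} + \tfrac{5}{4}p - \tfrac{35}{12}q
  leading term q^{3}: no divisor's leading term divides it; move -\tfrac{2}{3}q^{3} to the remainder.
  leading term p^{2}: subtract (\tfrac{1}{2})·h_1 from \tfrac{3}{2}p^{2} - \tfrac{10}{3}pq + \tfrac{1}{18}q^{2} + \tfrac{5}{4}p - \tfrac{35}{12}q → \tfrac{1}{6}pq + \tfrac{19}{18}q^{2} + \tfrac{5}{4}p - \tfrac{43}{12}q
  leading term pq: subtract (-\tfrac{1}{48})·h_2 from \tfrac{1}{6}pq + \tfrac{19}{18}q^{2} + \tfrac{5}{4}p - \tfrac{43}{12}q → \tfrac{19}{18}q^{2} + \tfrac{3}{2}p - \tfrac{32}{9}q + \tfrac{5}{24}
  leading term q^{2}: no divisor's leading term divides it; move \tfrac{19}{18}q^{2} to the remainder.
  leading term p: no divisor's leading term divides it; move \tfrac{3}{2}p to the remainder.
  leading term q: no divisor's leading term divides it; move -\tfrac{32}{9}q to the remainder.
  leading term 1: no divisor's leading term divides it; move \tfrac{5}{24} to the remainder.
  remainder -\tfrac{2}{3}q^{3} + \tfrac{19}{18}q^{2} + \tfrac{3}{2}p - \tfrac{32}{9}q + \tfrac{5}{24} ≠ 0; add k_3 = -\tfrac{2}{3}q^{3} + \tfrac{19}{18}q^{2} + \tfrac{3}{2}p - \tfrac{32}{9}q + \tfrac{5}{24} to the basis.

The other S-polynomials (S(h_1,k_3), S(h_2,k_3)) all reduce to 0 modulo the current basis, so we have a Gröbner basis.
Inter-reduce: drop elements whose leading term is divisible by another's, tail-reduce, and make monic.
Reduced Gröbner basis: {q^{3} - \tfrac{19}{12}q^{2} - \tfrac{9}{4}p + \tfrac{16}{3}q - \tfrac{5}{16}, p^{2} - \tfrac{2}{3}q^{2} - \tfrac{7}{2}p + \tfrac{1}{18}q - \tfrac{35}{12}, pq - \tfrac{3}{2}p - \tfrac{1}{6}q - \tfrac{5}{4}}.

The bases are distinct; the ideals are different.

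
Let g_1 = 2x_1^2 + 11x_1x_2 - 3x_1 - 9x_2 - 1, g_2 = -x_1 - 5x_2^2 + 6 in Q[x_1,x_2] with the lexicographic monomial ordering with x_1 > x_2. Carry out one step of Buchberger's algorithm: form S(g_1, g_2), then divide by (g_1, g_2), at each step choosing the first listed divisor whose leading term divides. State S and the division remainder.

S(g_1, g_2) = -5x_1x_2^2 + 11/2x_1x_2 + 9/2x_1 - 9/2x_2 - 1/2; remainder on division = 25x_2^4 - 55/2x_2^3 - 105/2x_2^2 + 57/2x_2 + 53/2.

lcm(LM(g_1), LM(g_2)) = x_1^2.
S = (lcm/LT(g_1))·g_1 − (lcm/LT(g_2))·g_2 = -5x_1x_2^2 + 11/2x_1x_2 + 9/2x_1 - 9/2x_2 - 1/2.
Reduce S modulo (g_1, g_2) in that order:
  leading term x_1x_2^2: subtract (5x_2^2)·g_2 from -5x_1x_2^2 + 11/2x_1x_2 + 9/2x_1 - 9/2x_2 - 1/2 → 11/2x_1x_2 + 9/2x_1 + 25x_2^4 - 30x_2^2 - 9/2x_2 - 1/2
  leading term x_1x_2: subtract (-11/2x_2)·g_2 from 11/2x_1x_2 + 9/2x_1 + 25x_2^4 - 30x_2^2 - 9/2x_2 - 1/2 → 9/2x_1 + 25x_2^4 - 55/2x_2^3 - 30x_2^2 + 57/2x_2 - 1/2
  leading term x_1: subtract (-9/2)·g_2 from 9/2x_1 + 25x_2^4 - 55/2x_2^3 - 30x_2^2 + 57/2x_2 - 1/2 → 25x_2^4 - 55/2x_2^3 - 105/2x_2^2 + 57/2x_2 + 53/2
  leading term x_2^4: no divisor's leading term divides it; move 25x_2^4 to the remainder.
  leading term x_2^3: no divisor's leading term divides it; move -55/2x_2^3 to the remainder.
  leading term x_2^2: no divisor's leading term divides it; move -105/2x_2^2 to the remainder.
  leading term x_2: no divisor's leading term divides it; move 57/2x_2 to the remainder.
  leading term 1: no divisor's leading term divides it; move 53/2 to the remainder.
The remainder 25x_2^4 - 55/2x_2^3 - 105/2x_2^2 + 57/2x_2 + 53/2 is nonzero, so it would be added as the next basis element.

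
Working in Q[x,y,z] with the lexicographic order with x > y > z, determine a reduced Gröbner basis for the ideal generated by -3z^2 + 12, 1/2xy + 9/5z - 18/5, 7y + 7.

G = {x - 18/5z + 36/5, y + 1, z^2 - 4}

f_1 = -3z^2 + 12, LT = z^2.
f_2 = 1/2xy + 9/5z - 18/5, LT = xy.
f_3 = 7y + 7, LT = y.

S(f_2,f_3): lcm = xy. S = -x + 18/5z - 36/5.
  reduce S modulo (f_1, f_2, f_3):
  remainder -x + 18/5z - 36/5 ≠ 0; add g_4 = -x + 18/5z - 36/5 to the basis.

The other S-polynomials (S(f_1,f_2), S(f_1,f_3), S(f_1,g_4), S(f_2,g_4), S(f_3,g_4)) all reduce to 0 modulo the current basis, so we have a Gröbner basis.
Inter-reduce: drop elements whose leading term is divisible by another's, tail-reduce, and make monic.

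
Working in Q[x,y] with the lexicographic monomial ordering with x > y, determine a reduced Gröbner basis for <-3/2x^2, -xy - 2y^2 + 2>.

f_1 = -3/2x^2, LT = x^2.
f_2 = -xy - 2y^2 + 2, LT = xy.

S(f_1,f_2): lcm = x^2y. S = -2xy^2 + 2x.
  leading term xy^2: subtract (2y)·f_2 from -2xy^2 + 2x → 2x + 4y^3 - 4y
  leading term x: no divisor's leading term divides it; move 2x to the remainder.
  leading term y^3: no divisor's leading term divides it; move 4y^3 to the remainder.
  leading term y: no divisor's leading term divides it; move -4y to the remainder.
  remainder 2x + 4y^3 - 4y ≠ 0; add g_3 = 2x + 4y^3 - 4y to the basis.

S(f_1,g_3): lcm = x^2. S = -2xy^3 + 2xy.
  leading term xy^3: subtract (2y^2)·f_2 from -2xy^3 + 2xy → 2xy + 4y^4 - 4y^2
  leading term xy: subtract (-2)·f_2 from 2xy + 4y^4 - 4y^2 → 4y^4 - 8y^2 + 4
  leading term y^4: no divisor's leading term divides it; move 4y^4 to the remainder.
  leading term y^2: no divisor's leading term divides it; move -8y^2 to the remainder.
  leading term 1: no divisor's leading term divides it; move 4 to the remainder.
  remainder 4y^4 - 8y^2 + 4 ≠ 0; add g_4 = 4y^4 - 8y^2 + 4 to the basis.

S(f_2,g_3): lcm = xy. S = -2y^4 + 4y^2 - 2.
  leading term y^4: subtract (-1/2)·g_4 from -2y^4 + 4y^2 - 2 → 0
  remainder 0.

S(f_1,g_4): leading monomials are coprime, so the S-polynomial reduces to 0 (Buchberger's first criterion).
S(f_2,g_4): lcm = xy^4. S = 2xy^2 - x + 2y^5 - 2y^3.
  leading term xy^2: subtract (-2y)·f_2 from 2xy^2 - x + 2y^5 - 2y^3 → -x + 2y^5 - 6y^3 + 4y
  leading term x: subtract (-1/2)·g_3 from -x + 2y^5 - 6y^3 + 4y → 2y^5 - 4y^3 + 2y
  leading term y^5: subtract (1/2y)·g_4 from 2y^5 - 4y^3 + 2y → 0
  remainder 0.

S(g_3,g_4): leading monomials are coprime, so the S-polynomial reduces to 0 (Buchberger's first criterion).
Every S-polynomial of the final basis reduces to 0, so we have a Gröbner basis.
Inter-reduce: drop elements whose leading term is divisible by another's, tail-reduce, and make monic.

G = {x + 2y^3 - 2y, y^4 - 2y^2 + 1}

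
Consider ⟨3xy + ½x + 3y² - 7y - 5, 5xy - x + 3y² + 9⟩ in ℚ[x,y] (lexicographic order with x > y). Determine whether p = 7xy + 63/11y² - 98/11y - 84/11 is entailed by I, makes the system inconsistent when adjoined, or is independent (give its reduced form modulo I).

First compute the reduced Gröbner basis of I by Buchberger's algorithm.
f_1 = 3xy + ½x + 3y² - 7y - 5, LT = xy.
f_2 = 5xy - x + 3y² + 9, LT = xy.

S(f_1,f_2): lcm = xy. S = 11/30x + ⅖y² - 7/3y - 52/15.
  leading term x: no divisor's leading term divides it; move 11/30x to the remainder.
  leading term y²: no divisor's leading term divides it; move ⅖y² to the remainder.
  leading term y: no divisor's leading term divides it; move -7/3y to the remainder.
  leading term 1: no divisor's leading term divides it; move -52/15 to the remainder.
  remainder 11/30x + ⅖y² - 7/3y - 52/15 ≠ 0; add h_3 = 11/30x + ⅖y² - 7/3y - 52/15 to the basis.

S(f_1,h_3): lcm = xy. S = ⅙x - 12/11y³ + 81/11y² + 235/33y - 5/3.
  leading term x: subtract (5/11)·h_3 from ⅙x - 12/11y³ + 81/11y² + 235/33y - 5/3 → -12/11y³ + 79/11y² + 90/11y - 1/11
  leading term y³: no divisor's leading term divides it; move -12/11y³ to the remainder.
  leading term y²: no divisor's leading term divides it; move 79/11y² to the remainder.
  leading term y: no divisor's leading term divides it; move 90/11y to the remainder.
  leading term 1: no divisor's leading term divides it; move -1/11 to the remainder.
  remainder -12/11y³ + 79/11y² + 90/11y - 1/11 ≠ 0; add h_4 = -12/11y³ + 79/11y² + 90/11y - 1/11 to the basis.

The other S-polynomials (S(f_2,h_3), S(f_1,h_4), S(f_2,h_4), S(h_3,h_4)) all reduce to 0 modulo the current basis, so we have a Gröbner basis.
Inter-reduce: drop elements whose leading term is divisible by another's, tail-reduce, and make monic.
Reduced Gröbner basis: {x + 12/11y² - 70/11y - 104/11, y³ - 79/12y² - 15/2y + 1/12}.
Label its elements g_1 = x + 12/11y² - 70/11y - 104/11, g_2 = y³ - 79/12y² - 15/2y + 1/12.

Reduce p = 7xy + 63/11y² - 98/11y - 84/11 modulo G:
  leading term xy: subtract (7y)·g_1 from 7xy + 63/11y² - 98/11y - 84/11 → -84/11y³ + 553/11y² + 630/11y - 84/11
  leading term y³: subtract (-84/11)·g_2 from -84/11y³ + 553/11y² + 630/11y - 84/11 → -7
  leading term 1: no divisor's leading term divides it; move -7 to the remainder.
  normal form = -7.
The normal form is nonzero, so p ∉ I. Since p minus its normal form lies in I, I + (p) = I + (r) where r = -7; decide whether this ideal is the whole ring.
Here r = -7 is a nonzero constant, hence a unit: 1 ∈ I + (p), the Gröbner basis of I + (p) is {1}, and the enlarged system has no common solution — adjoining p is inconsistent.

Ideal membership is decidable via reduction modulo a Gröbner basis.

Adjoining 7xy + 63/11y² - 98/11y - 84/11 makes the ideal the whole ring: the system is inconsistent.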